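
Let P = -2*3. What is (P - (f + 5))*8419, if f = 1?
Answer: -101028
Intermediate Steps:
P = -6
(P - (f + 5))*8419 = (-6 - (1 + 5))*8419 = (-6 - 1*6)*8419 = (-6 - 6)*8419 = -12*8419 = -101028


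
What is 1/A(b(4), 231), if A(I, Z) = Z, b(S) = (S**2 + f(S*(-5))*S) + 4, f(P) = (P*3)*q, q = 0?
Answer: 1/231 ≈ 0.0043290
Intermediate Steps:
f(P) = 0 (f(P) = (P*3)*0 = (3*P)*0 = 0)
b(S) = 4 + S**2 (b(S) = (S**2 + 0*S) + 4 = (S**2 + 0) + 4 = S**2 + 4 = 4 + S**2)
1/A(b(4), 231) = 1/231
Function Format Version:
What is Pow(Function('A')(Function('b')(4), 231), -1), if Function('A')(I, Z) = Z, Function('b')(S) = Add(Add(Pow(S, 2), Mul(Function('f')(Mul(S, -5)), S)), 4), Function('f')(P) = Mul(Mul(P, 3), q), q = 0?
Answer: Rational(1, 231) ≈ 0.0043290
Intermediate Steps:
Function('f')(P) = 0 (Function('f')(P) = Mul(Mul(P, 3), 0) = Mul(Mul(3, P), 0) = 0)
Function('b')(S) = Add(4, Pow(S, 2)) (Function('b')(S) = Add(Add(Pow(S, 2), Mul(0, S)), 4) = Add(Add(Pow(S, 2), 0), 4) = Add(Pow(S, 2), 4) = Add(4, Pow(S, 2)))
Pow(Function('A')(Function('b')(4), 231), -1) = Pow(231, -1) = Rational(1, 231)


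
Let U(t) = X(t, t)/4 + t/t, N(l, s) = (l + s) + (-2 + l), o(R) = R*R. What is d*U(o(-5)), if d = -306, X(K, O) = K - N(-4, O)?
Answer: -1071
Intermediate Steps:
o(R) = R**2
N(l, s) = -2 + s + 2*l
X(K, O) = 10 + K - O (X(K, O) = K - (-2 + O + 2*(-4)) = K - (-2 + O - 8) = K - (-10 + O) = K + (10 - O) = 10 + K - O)
U(t) = 7/2 (U(t) = (10 + t - t)/4 + t/t = 10*(1/4) + 1 = 5/2 + 1 = 7/2)
d*U(o(-5)) = -306*7/2 = -1071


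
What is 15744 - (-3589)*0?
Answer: 15744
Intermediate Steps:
15744 - (-3589)*0 = 15744 - 1*0 = 15744 + 0 = 15744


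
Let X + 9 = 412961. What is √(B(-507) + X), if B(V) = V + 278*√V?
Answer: √(412445 + 3614*I*√3) ≈ 642.24 + 4.873*I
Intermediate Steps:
X = 412952 (X = -9 + 412961 = 412952)
√(B(-507) + X) = √((-507 + 278*√(-507)) + 412952) = √((-507 + 278*(13*I*√3)) + 412952) = √((-507 + 3614*I*√3) + 412952) = √(412445 + 3614*I*√3)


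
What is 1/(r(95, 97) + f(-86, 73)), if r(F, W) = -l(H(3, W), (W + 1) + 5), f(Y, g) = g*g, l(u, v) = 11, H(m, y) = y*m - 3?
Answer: 1/5318 ≈ 0.00018804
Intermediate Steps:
H(m, y) = -3 + m*y (H(m, y) = m*y - 3 = -3 + m*y)
f(Y, g) = g**2
r(F, W) = -11 (r(F, W) = -1*11 = -11)
1/(r(95, 97) + f(-86, 73)) = 1/(-11 + 73**2) = 1/(-11 + 5329) = 1/5318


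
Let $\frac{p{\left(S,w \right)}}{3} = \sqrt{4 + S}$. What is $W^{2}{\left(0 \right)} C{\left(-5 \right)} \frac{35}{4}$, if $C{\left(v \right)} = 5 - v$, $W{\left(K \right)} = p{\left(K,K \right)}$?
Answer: $3150$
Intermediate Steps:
$p{\left(S,w \right)} = 3 \sqrt{4 + S}$
$W{\left(K \right)} = 3 \sqrt{4 + K}$
$W^{2}{\left(0 \right)} C{\left(-5 \right)} \frac{35}{4} = \left(3 \sqrt{4 + 0}\right)^{2} \left(5 - -5\right) \frac{35}{4} = \left(3 \sqrt{4}\right)^{2} \left(5 + 5\right) 35 \cdot \frac{1}{4} = \left(3 \cdot 2\right)^{2} \cdot 10 \cdot \frac{35}{4} = 6^{2} \cdot 10 \cdot \frac{35}{4} = 36 \cdot 10 \cdot \frac{35}{4} = 360 \cdot \frac{35}{4} = 3150$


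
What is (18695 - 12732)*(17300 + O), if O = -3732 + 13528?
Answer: 161573448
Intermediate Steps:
O = 9796
(18695 - 12732)*(17300 + O) = (18695 - 12732)*(17300 + 9796) = 5963*27096 = 161573448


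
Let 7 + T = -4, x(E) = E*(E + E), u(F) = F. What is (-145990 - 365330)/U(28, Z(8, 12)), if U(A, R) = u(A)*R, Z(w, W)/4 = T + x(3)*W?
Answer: -12783/574 ≈ -22.270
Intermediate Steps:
x(E) = 2*E² (x(E) = E*(2*E) = 2*E²)
T = -11 (T = -7 - 4 = -11)
Z(w, W) = -44 + 72*W (Z(w, W) = 4*(-11 + (2*3²)*W) = 4*(-11 + (2*9)*W) = 4*(-11 + 18*W) = -44 + 72*W)
U(A, R) = A*R
(-145990 - 365330)/U(28, Z(8, 12)) = (-145990 - 365330)/((28*(-44 + 72*12))) = -511320*1/(28*(-44 + 864)) = -511320/(28*820) = -511320/22960 = -511320*1/22960 = -12783/574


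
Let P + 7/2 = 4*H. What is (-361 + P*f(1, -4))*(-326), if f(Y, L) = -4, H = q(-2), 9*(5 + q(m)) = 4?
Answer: 804242/9 ≈ 89360.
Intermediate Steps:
q(m) = -41/9 (q(m) = -5 + (1/9)*4 = -5 + 4/9 = -41/9)
H = -41/9 ≈ -4.5556
P = -391/18 (P = -7/2 + 4*(-41/9) = -7/2 - 164/9 = -391/18 ≈ -21.722)
(-361 + P*f(1, -4))*(-326) = (-361 - 391/18*(-4))*(-326) = (-361 + 782/9)*(-326) = -2467/9*(-326) = 804242/9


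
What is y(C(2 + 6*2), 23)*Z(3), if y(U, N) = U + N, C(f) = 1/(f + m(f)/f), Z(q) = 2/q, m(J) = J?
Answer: 692/45 ≈ 15.378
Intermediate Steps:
C(f) = 1/(1 + f) (C(f) = 1/(f + f/f) = 1/(f + 1) = 1/(1 + f))
y(U, N) = N + U
y(C(2 + 6*2), 23)*Z(3) = (23 + 1/(1 + (2 + 6*2)))*(2/3) = (23 + 1/(1 + (2 + 12)))*(2*(1/3)) = (23 + 1/(1 + 14))*(2/3) = (23 + 1/15)*(2/3) = (346/15)*(2/3) = 692/45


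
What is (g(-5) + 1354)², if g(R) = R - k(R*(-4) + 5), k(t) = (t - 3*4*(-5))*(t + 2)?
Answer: 894916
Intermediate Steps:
k(t) = (2 + t)*(60 + t) (k(t) = (t - 12*(-5))*(2 + t) = (t + 60)*(2 + t) = (60 + t)*(2 + t) = (2 + t)*(60 + t))
g(R) = -430 - (5 - 4*R)² + 249*R (g(R) = R - (120 + (R*(-4) + 5)² + 62*(R*(-4) + 5)) = R - (120 + (-4*R + 5)² + 62*(-4*R + 5)) = R - (120 + (5 - 4*R)² + 62*(5 - 4*R)) = R - (120 + (5 - 4*R)² + (310 - 248*R)) = R - (430 + (5 - 4*R)² - 248*R) = R + (-430 - (5 - 4*R)² + 248*R) = -430 - (5 - 4*R)² + 249*R)
(g(-5) + 1354)² = ((-455 - 16*(-5)² + 289*(-5)) + 1354)² = ((-455 - 16*25 - 1445) + 1354)² = ((-455 - 400 - 1445) + 1354)² = (-2300 + 1354)² = (-946)² = 894916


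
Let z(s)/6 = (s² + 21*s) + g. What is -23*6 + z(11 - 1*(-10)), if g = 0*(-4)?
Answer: 5154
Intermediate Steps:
g = 0
z(s) = 6*s² + 126*s (z(s) = 6*((s² + 21*s) + 0) = 6*(s² + 21*s) = 6*s² + 126*s)
-23*6 + z(11 - 1*(-10)) = -23*6 + 6*(11 - 1*(-10))*(21 + (11 - 1*(-10))) = -138 + 6*(11 + 10)*(21 + (11 + 10)) = -138 + 6*21*(21 + 21) = -138 + 6*21*42 = -138 + 5292 = 5154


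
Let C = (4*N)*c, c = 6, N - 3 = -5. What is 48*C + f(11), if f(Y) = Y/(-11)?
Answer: -2305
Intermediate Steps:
N = -2 (N = 3 - 5 = -2)
f(Y) = -Y/11 (f(Y) = Y*(-1/11) = -Y/11)
C = -48 (C = (4*(-2))*6 = -8*6 = -48)
48*C + f(11) = 48*(-48) - 1/11*11 = -2304 - 1 = -2305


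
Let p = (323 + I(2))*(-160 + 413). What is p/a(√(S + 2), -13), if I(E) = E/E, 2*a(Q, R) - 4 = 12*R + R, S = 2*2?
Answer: -4968/5 ≈ -993.60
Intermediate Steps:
S = 4
a(Q, R) = 2 + 13*R/2 (a(Q, R) = 2 + (12*R + R)/2 = 2 + (13*R)/2 = 2 + 13*R/2)
I(E) = 1
p = 81972 (p = (323 + 1)*(-160 + 413) = 324*253 = 81972)
p/a(√(S + 2), -13) = 81972/(2 + (13/2)*(-13)) = 81972/(2 - 169/2) = 81972/(-165/2) = 81972*(-2/165) = -4968/5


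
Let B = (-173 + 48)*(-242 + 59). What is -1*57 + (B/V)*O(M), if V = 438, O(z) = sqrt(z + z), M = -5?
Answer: -57 + 7625*I*sqrt(10)/146 ≈ -57.0 + 165.15*I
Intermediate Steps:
O(z) = sqrt(2)*sqrt(z) (O(z) = sqrt(2*z) = sqrt(2)*sqrt(z))
B = 22875 (B = -125*(-183) = 22875)
-1*57 + (B/V)*O(M) = -1*57 + (22875/438)*(sqrt(2)*sqrt(-5)) = -57 + (22875*(1/438))*(sqrt(2)*(I*sqrt(5))) = -57 + 7625*(I*sqrt(10))/146 = -57 + 7625*I*sqrt(10)/146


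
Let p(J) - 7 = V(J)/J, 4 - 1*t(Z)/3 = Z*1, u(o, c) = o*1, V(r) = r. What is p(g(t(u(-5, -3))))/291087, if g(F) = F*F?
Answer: 8/291087 ≈ 2.7483e-5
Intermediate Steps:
u(o, c) = o
t(Z) = 12 - 3*Z
g(F) = F**2
p(J) = 8 (p(J) = 7 + J/J = 7 + 1 = 8)
p(g(t(u(-5, -3))))/291087 = 8/291087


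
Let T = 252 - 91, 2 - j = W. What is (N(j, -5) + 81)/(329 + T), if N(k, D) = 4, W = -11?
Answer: 17/98 ≈ 0.17347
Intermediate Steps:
j = 13 (j = 2 - 1*(-11) = 2 + 11 = 13)
T = 161
(N(j, -5) + 81)/(329 + T) = (4 + 81)/(329 + 161) = 85/490 = 85*(1/490) = 17/98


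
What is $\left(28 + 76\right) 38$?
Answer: $3952$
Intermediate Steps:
$\left(28 + 76\right) 38 = 104 \cdot 38 = 3952$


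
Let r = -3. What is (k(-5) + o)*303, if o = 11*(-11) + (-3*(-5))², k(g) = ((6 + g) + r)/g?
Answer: 158166/5 ≈ 31633.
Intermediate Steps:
k(g) = (3 + g)/g (k(g) = ((6 + g) - 3)/g = (3 + g)/g)
o = 104 (o = -121 + 15² = -121 + 225 = 104)
(k(-5) + o)*303 = ((3 - 5)/(-5) + 104)*303 = (-⅕*(-2) + 104)*303 = (⅖ + 104)*303 = (522/5)*303 = 158166/5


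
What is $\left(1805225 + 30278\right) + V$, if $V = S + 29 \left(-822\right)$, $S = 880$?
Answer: $1812545$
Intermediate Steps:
$V = -22958$ ($V = 880 + 29 \left(-822\right) = 880 - 23838 = -22958$)
$\left(1805225 + 30278\right) + V = \left(1805225 + 30278\right) - 22958 = 1835503 - 22958 = 1812545$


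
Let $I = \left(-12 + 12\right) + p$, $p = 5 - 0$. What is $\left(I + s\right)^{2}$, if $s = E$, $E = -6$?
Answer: $1$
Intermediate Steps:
$p = 5$ ($p = 5 + 0 = 5$)
$s = -6$
$I = 5$ ($I = \left(-12 + 12\right) + 5 = 0 + 5 = 5$)
$\left(I + s\right)^{2} = \left(5 - 6\right)^{2} = \left(-1\right)^{2} = 1$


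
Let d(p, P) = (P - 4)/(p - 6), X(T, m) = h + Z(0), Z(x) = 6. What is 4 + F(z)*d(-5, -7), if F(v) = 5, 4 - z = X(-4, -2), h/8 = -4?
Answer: 9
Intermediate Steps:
h = -32 (h = 8*(-4) = -32)
X(T, m) = -26 (X(T, m) = -32 + 6 = -26)
z = 30 (z = 4 - 1*(-26) = 4 + 26 = 30)
d(p, P) = (-4 + P)/(-6 + p)
4 + F(z)*d(-5, -7) = 4 + 5*((-4 - 7)/(-6 - 5)) = 4 + 5*(-11/(-11)) = 4 + 5*(-1/11*(-11)) = 4 + 5*1 = 4 + 5 = 9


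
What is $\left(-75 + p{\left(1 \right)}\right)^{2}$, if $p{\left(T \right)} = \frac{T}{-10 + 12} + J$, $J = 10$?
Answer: $\frac{16641}{4} \approx 4160.3$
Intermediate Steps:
$p{\left(T \right)} = 10 + \frac{T}{2}$ ($p{\left(T \right)} = \frac{T}{-10 + 12} + 10 = \frac{T}{2} + 10 = 10 + \frac{T}{2}$)
$\left(-75 + p{\left(1 \right)}\right)^{2} = \left(-75 + \left(10 + \frac{1}{2} \cdot 1\right)\right)^{2} = \left(-75 + \left(10 + \frac{1}{2}\right)\right)^{2} = \left(-75 + \frac{21}{2}\right)^{2} = \left(- \frac{129}{2}\right)^{2} = \frac{16641}{4}$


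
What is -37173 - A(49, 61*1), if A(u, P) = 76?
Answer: -37249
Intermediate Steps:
-37173 - A(49, 61*1) = -37173 - 1*76 = -37173 - 76 = -37249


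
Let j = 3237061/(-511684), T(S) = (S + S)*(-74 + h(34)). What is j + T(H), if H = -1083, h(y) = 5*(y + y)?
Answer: -294813043765/511684 ≈ -5.7616e+5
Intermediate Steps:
h(y) = 10*y (h(y) = 5*(2*y) = 10*y)
T(S) = 532*S (T(S) = (S + S)*(-74 + 10*34) = (2*S)*(-74 + 340) = (2*S)*266 = 532*S)
j = -3237061/511684 (j = 3237061*(-1/511684) = -3237061/511684 ≈ -6.3263)
j + T(H) = -3237061/511684 + 532*(-1083) = -3237061/511684 - 576156 = -294813043765/511684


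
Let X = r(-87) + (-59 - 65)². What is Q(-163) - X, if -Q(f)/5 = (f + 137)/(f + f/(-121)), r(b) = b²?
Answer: -44881993/1956 ≈ -22946.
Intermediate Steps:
X = 22945 (X = (-87)² + (-59 - 65)² = 7569 + (-124)² = 7569 + 15376 = 22945)
Q(f) = -121*(137 + f)/(24*f) (Q(f) = -5*(f + 137)/(f + f/(-121)) = -5*(137 + f)/(f + f*(-1/121)) = -5*(137 + f)/(f - f/121) = -5*(137 + f)/(120*f/121) = -5*(137 + f)*121/(120*f) = -121*(137 + f)/(24*f))
Q(-163) - X = (121/24)*(-137 - 1*(-163))/(-163) - 1*22945 = (121/24)*(-1/163)*(-137 + 163) - 22945 = (121/24)*(-1/163)*26 - 22945 = -1573/1956 - 22945 = -44881993/1956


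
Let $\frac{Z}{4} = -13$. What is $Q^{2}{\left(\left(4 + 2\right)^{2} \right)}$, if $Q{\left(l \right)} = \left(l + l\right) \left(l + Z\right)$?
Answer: $1327104$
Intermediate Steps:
$Z = -52$ ($Z = 4 \left(-13\right) = -52$)
$Q{\left(l \right)} = 2 l \left(-52 + l\right)$ ($Q{\left(l \right)} = \left(l + l\right) \left(l - 52\right) = 2 l \left(-52 + l\right)$)
$Q^{2}{\left(\left(4 + 2\right)^{2} \right)} = \left(2 \left(4 + 2\right)^{2} \left(-52 + \left(4 + 2\right)^{2}\right)\right)^{2} = \left(2 \cdot 6^{2} \left(-52 + 6^{2}\right)\right)^{2} = \left(2 \cdot 36 \left(-52 + 36\right)\right)^{2} = \left(2 \cdot 36 \left(-16\right)\right)^{2} = \left(-1152\right)^{2} = 1327104$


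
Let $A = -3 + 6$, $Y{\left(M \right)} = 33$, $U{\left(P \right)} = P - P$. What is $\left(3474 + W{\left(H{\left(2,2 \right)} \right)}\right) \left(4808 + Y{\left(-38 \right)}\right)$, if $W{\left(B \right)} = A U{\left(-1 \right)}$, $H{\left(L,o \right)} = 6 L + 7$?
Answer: $16817634$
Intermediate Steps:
$U{\left(P \right)} = 0$
$A = 3$
$H{\left(L,o \right)} = 7 + 6 L$
$W{\left(B \right)} = 0$ ($W{\left(B \right)} = 3 \cdot 0 = 0$)
$\left(3474 + W{\left(H{\left(2,2 \right)} \right)}\right) \left(4808 + Y{\left(-38 \right)}\right) = \left(3474 + 0\right) \left(4808 + 33\right) = 3474 \cdot 4841 = 16817634$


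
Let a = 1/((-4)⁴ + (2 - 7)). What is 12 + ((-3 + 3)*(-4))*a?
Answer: 12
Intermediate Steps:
a = 1/251 (a = 1/(256 - 5) = 1/251 ≈ 0.0039841)
12 + ((-3 + 3)*(-4))*a = 12 + ((-3 + 3)*(-4))*(1/251) = 12 + (0*(-4))*(1/251) = 12 + 0*(1/251) = 12 + 0 = 12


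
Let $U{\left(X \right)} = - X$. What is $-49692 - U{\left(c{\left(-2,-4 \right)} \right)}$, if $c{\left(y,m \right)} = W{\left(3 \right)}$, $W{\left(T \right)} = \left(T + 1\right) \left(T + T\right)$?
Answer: $-49668$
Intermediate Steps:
$W{\left(T \right)} = 2 T \left(1 + T\right)$ ($W{\left(T \right)} = \left(1 + T\right) 2 T = 2 T \left(1 + T\right)$)
$c{\left(y,m \right)} = 24$ ($c{\left(y,m \right)} = 2 \cdot 3 \left(1 + 3\right) = 2 \cdot 3 \cdot 4 = 24$)
$-49692 - U{\left(c{\left(-2,-4 \right)} \right)} = -49692 - \left(-1\right) 24 = -49692 - -24 = -49692 + 24 = -49668$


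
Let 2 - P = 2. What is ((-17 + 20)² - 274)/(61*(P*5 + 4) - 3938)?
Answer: 265/3694 ≈ 0.071738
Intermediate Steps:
P = 0 (P = 2 - 1*2 = 2 - 2 = 0)
((-17 + 20)² - 274)/(61*(P*5 + 4) - 3938) = ((-17 + 20)² - 274)/(61*(0*5 + 4) - 3938) = (3² - 274)/(61*(0 + 4) - 3938) = (9 - 274)/(61*4 - 3938) = -265/(244 - 3938) = -265/(-3694) = -265*(-1/3694) = 265/3694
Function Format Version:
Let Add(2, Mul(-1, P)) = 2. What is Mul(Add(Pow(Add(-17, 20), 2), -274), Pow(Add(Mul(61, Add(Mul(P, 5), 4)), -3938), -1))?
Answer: Rational(265, 3694) ≈ 0.071738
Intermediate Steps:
P = 0 (P = Add(2, Mul(-1, 2)) = Add(2, -2) = 0)
Mul(Add(Pow(Add(-17, 20), 2), -274), Pow(Add(Mul(61, Add(Mul(P, 5), 4)), -3938), -1)) = Mul(Add(Pow(Add(-17, 20), 2), -274), Pow(Add(Mul(61, Add(Mul(0, 5), 4)), -3938), -1)) = Mul(Add(Pow(3, 2), -274), Pow(Add(Mul(61, Add(0, 4)), -3938), -1)) = Mul(Add(9, -274), Pow(Add(Mul(61, 4), -3938), -1)) = Mul(-265, Pow(Add(244, -3938), -1)) = Mul(-265, Pow(-3694, -1)) = Mul(-265, Rational(-1, 3694)) = Rational(265, 3694)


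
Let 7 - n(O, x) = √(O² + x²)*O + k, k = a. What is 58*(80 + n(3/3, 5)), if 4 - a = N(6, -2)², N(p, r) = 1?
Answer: 4872 - 58*√26 ≈ 4576.3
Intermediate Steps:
a = 3 (a = 4 - 1*1² = 4 - 1*1 = 4 - 1 = 3)
k = 3
n(O, x) = 4 - O*√(O² + x²) (n(O, x) = 7 - (√(O² + x²)*O + 3) = 7 - (O*√(O² + x²) + 3) = 7 - (3 + O*√(O² + x²)) = 7 + (-3 - O*√(O² + x²)) = 4 - O*√(O² + x²))
58*(80 + n(3/3, 5)) = 58*(80 + (4 - 3/3*√((3/3)² + 5²))) = 58*(80 + (4 - 3*(⅓)*√((3*(⅓))² + 25))) = 58*(80 + (4 - 1*1*√(1² + 25))) = 58*(80 + (4 - 1*1*√(1 + 25))) = 58*(80 + (4 - 1*1*√26)) = 58*(80 + (4 - √26)) = 58*(84 - √26) = 4872 - 58*√26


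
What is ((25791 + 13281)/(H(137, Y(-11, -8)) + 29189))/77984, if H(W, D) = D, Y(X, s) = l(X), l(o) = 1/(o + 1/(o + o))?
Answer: 296703/17285409485 ≈ 1.7165e-5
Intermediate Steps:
l(o) = 1/(o + 1/(2*o))
Y(X, s) = 2*X/(1 + 2*X²)
((25791 + 13281)/(H(137, Y(-11, -8)) + 29189))/77984 = ((25791 + 13281)/(2*(-11)/(1 + 2*(-11)²) + 29189))/77984 = (39072/(2*(-11)/(1 + 2*121) + 29189))*(1/77984) = (39072/(2*(-11)/(1 + 242) + 29189))*(1/77984) = (39072/(2*(-11)/243 + 29189))*(1/77984) = (39072/(2*(-11)*(1/243) + 29189))*(1/77984) = (39072/(-22/243 + 29189))*(1/77984) = (39072/(7092905/243))*(1/77984) = (39072*(243/7092905))*(1/77984) = (9494496/7092905)*(1/77984) = 296703/17285409485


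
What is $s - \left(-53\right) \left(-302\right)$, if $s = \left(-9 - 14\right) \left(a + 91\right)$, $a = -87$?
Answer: $-16098$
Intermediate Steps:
$s = -92$ ($s = \left(-9 - 14\right) \left(-87 + 91\right) = \left(-23\right) 4 = -92$)
$s - \left(-53\right) \left(-302\right) = -92 - \left(-53\right) \left(-302\right) = -92 - 16006 = -16098$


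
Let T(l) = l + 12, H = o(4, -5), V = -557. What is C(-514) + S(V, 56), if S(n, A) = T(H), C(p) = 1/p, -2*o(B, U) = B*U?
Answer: 11307/514 ≈ 21.998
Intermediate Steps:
o(B, U) = -B*U/2
H = 10 (H = -1/2*4*(-5) = 10)
T(l) = 12 + l
S(n, A) = 22 (S(n, A) = 12 + 10 = 22)
C(-514) + S(V, 56) = 1/(-514) + 22 = -1/514 + 22 = 11307/514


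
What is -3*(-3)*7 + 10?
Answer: 73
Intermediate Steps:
-3*(-3)*7 + 10 = 9*7 + 10 = 63 + 10 = 73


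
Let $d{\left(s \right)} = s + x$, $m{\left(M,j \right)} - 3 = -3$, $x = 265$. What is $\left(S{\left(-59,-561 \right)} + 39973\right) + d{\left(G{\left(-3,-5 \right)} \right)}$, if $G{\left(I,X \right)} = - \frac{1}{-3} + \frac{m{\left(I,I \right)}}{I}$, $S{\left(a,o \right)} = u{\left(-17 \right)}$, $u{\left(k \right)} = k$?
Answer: $\frac{120664}{3} \approx 40221.0$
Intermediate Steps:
$m{\left(M,j \right)} = 0$ ($m{\left(M,j \right)} = 3 - 3 = 0$)
$S{\left(a,o \right)} = -17$
$G{\left(I,X \right)} = \frac{1}{3}$ ($G{\left(I,X \right)} = - \frac{1}{-3} + \frac{0}{I} = \left(-1\right) \left(- \frac{1}{3}\right) + 0 = \frac{1}{3} + 0 = \frac{1}{3}$)
$d{\left(s \right)} = 265 + s$ ($d{\left(s \right)} = s + 265 = 265 + s$)
$\left(S{\left(-59,-561 \right)} + 39973\right) + d{\left(G{\left(-3,-5 \right)} \right)} = \left(-17 + 39973\right) + \left(265 + \frac{1}{3}\right) = 39956 + \frac{796}{3} = \frac{120664}{3}$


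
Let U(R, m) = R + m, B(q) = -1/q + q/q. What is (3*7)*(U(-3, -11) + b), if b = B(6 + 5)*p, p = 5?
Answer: -2184/11 ≈ -198.55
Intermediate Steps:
B(q) = 1 - 1/q (B(q) = -1/q + 1 = 1 - 1/q)
b = 50/11 (b = ((-1 + (6 + 5))/(6 + 5))*5 = ((-1 + 11)/11)*5 = ((1/11)*10)*5 = (10/11)*5 = 50/11 ≈ 4.5455)
(3*7)*(U(-3, -11) + b) = (3*7)*((-3 - 11) + 50/11) = 21*(-14 + 50/11) = 21*(-104/11) = -2184/11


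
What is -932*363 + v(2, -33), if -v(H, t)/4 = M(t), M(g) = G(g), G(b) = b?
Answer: -338184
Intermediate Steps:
M(g) = g
v(H, t) = -4*t
-932*363 + v(2, -33) = -932*363 - 4*(-33) = -338316 + 132 = -338184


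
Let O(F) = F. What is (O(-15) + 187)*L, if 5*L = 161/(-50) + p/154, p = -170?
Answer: -1431642/9625 ≈ -148.74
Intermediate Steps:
L = -16647/19250 (L = (161/(-50) - 170/154)/5 = (161*(-1/50) - 170*1/154)/5 = (-161/50 - 85/77)/5 = (⅕)*(-16647/3850) = -16647/19250 ≈ -0.86478)
(O(-15) + 187)*L = (-15 + 187)*(-16647/19250) = 172*(-16647/19250) = -1431642/9625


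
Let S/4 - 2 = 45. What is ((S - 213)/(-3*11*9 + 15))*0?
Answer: 0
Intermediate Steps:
S = 188 (S = 8 + 4*45 = 8 + 180 = 188)
((S - 213)/(-3*11*9 + 15))*0 = ((188 - 213)/(-3*11*9 + 15))*0 = -25/(-33*9 + 15)*0 = -25/(-297 + 15)*0 = -25/(-282)*0 = -25*(-1/282)*0 = (25/282)*0 = 0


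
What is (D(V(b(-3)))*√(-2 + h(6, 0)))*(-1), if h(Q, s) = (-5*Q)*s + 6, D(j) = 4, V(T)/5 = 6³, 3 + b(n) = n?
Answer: -8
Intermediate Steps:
b(n) = -3 + n
V(T) = 1080 (V(T) = 5*6³ = 5*216 = 1080)
h(Q, s) = 6 - 5*Q*s (h(Q, s) = -5*Q*s + 6 = 6 - 5*Q*s)
(D(V(b(-3)))*√(-2 + h(6, 0)))*(-1) = (4*√(-2 + (6 - 5*6*0)))*(-1) = (4*√(-2 + (6 + 0)))*(-1) = (4*√(-2 + 6))*(-1) = (4*√4)*(-1) = (4*2)*(-1) = 8*(-1) = -8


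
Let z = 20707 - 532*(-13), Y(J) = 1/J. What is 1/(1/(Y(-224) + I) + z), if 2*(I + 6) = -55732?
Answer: 6243329/172459476743 ≈ 3.6202e-5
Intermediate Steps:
I = -27872 (I = -6 + (½)*(-55732) = -6 - 27866 = -27872)
z = 27623 (z = 20707 - 1*(-6916) = 20707 + 6916 = 27623)
1/(1/(Y(-224) + I) + z) = 1/(1/(1/(-224) - 27872) + 27623) = 1/(1/(-1/224 - 27872) + 27623) = 1/(1/(-6243329/224) + 27623) = 1/(-224/6243329 + 27623) = 1/(172459476743/6243329) = 6243329/172459476743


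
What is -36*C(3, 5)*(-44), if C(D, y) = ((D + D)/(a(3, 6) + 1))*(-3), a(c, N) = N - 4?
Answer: -9504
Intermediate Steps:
a(c, N) = -4 + N
C(D, y) = -2*D (C(D, y) = ((D + D)/((-4 + 6) + 1))*(-3) = ((2*D)/(2 + 1))*(-3) = ((2*D)/3)*(-3) = ((2*D)*(1/3))*(-3) = (2*D/3)*(-3) = -2*D)
-36*C(3, 5)*(-44) = -(-72)*3*(-44) = -36*(-6)*(-44) = 216*(-44) = -9504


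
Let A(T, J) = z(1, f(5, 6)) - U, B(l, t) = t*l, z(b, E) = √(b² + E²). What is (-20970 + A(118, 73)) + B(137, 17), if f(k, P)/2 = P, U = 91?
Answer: -18732 + √145 ≈ -18720.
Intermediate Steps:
f(k, P) = 2*P
z(b, E) = √(E² + b²)
B(l, t) = l*t
A(T, J) = -91 + √145 (A(T, J) = √((2*6)² + 1²) - 1*91 = √(12² + 1) - 91 = √(144 + 1) - 91 = √145 - 91 = -91 + √145)
(-20970 + A(118, 73)) + B(137, 17) = (-20970 + (-91 + √145)) + 137*17 = (-21061 + √145) + 2329 = -18732 + √145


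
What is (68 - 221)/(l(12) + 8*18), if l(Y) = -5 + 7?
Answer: -153/146 ≈ -1.0479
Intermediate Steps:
l(Y) = 2
(68 - 221)/(l(12) + 8*18) = (68 - 221)/(2 + 8*18) = -153/(2 + 144) = -153/146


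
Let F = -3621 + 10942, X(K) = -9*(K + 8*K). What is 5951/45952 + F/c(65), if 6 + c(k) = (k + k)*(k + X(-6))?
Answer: 95331127/411408256 ≈ 0.23172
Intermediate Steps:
X(K) = -81*K
c(k) = -6 + 2*k*(486 + k) (c(k) = -6 + (k + k)*(k - 81*(-6)) = -6 + (2*k)*(k + 486) = -6 + (2*k)*(486 + k) = -6 + 2*k*(486 + k))
F = 7321
5951/45952 + F/c(65) = 5951/45952 + 7321/(-6 + 2*65² + 972*65) = 5951*(1/45952) + 7321/(-6 + 2*4225 + 63180) = 5951/45952 + 7321/(-6 + 8450 + 63180) = 5951/45952 + 7321/71624 = 95331127/411408256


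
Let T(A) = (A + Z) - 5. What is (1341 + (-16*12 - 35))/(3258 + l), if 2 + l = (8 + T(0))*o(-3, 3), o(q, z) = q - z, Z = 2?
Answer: 557/1613 ≈ 0.34532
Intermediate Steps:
T(A) = -3 + A (T(A) = (A + 2) - 5 = (2 + A) - 5 = -3 + A)
l = -32 (l = -2 + (8 + (-3 + 0))*(-3 - 1*3) = -2 + (8 - 3)*(-3 - 3) = -2 + 5*(-6) = -2 - 30 = -32)
(1341 + (-16*12 - 35))/(3258 + l) = (1341 + (-16*12 - 35))/(3258 - 32) = (1341 + (-192 - 35))/3226 = (1341 - 227)*(1/3226) = 1114*(1/3226) = 557/1613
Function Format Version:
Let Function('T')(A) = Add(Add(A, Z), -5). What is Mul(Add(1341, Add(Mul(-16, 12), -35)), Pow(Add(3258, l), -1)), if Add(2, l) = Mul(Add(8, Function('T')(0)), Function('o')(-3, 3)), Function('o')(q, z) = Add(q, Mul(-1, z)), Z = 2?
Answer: Rational(557, 1613) ≈ 0.34532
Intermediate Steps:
Function('T')(A) = Add(-3, A) (Function('T')(A) = Add(Add(A, 2), -5) = Add(Add(2, A), -5) = Add(-3, A))
l = -32 (l = Add(-2, Mul(Add(8, Add(-3, 0)), Add(-3, Mul(-1, 3)))) = Add(-2, Mul(Add(8, -3), Add(-3, -3))) = Add(-2, Mul(5, -6)) = Add(-2, -30) = -32)
Mul(Add(1341, Add(Mul(-16, 12), -35)), Pow(Add(3258, l), -1)) = Mul(Add(1341, Add(Mul(-16, 12), -35)), Pow(Add(3258, -32), -1)) = Mul(Add(1341, Add(-192, -35)), Pow(3226, -1)) = Mul(Add(1341, -227), Rational(1, 3226)) = Mul(1114, Rational(1, 3226)) = Rational(557, 1613)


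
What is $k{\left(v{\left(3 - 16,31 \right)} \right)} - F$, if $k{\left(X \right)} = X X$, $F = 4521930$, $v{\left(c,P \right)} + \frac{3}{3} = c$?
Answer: $-4521734$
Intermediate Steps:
$v{\left(c,P \right)} = -1 + c$
$k{\left(X \right)} = X^{2}$
$k{\left(v{\left(3 - 16,31 \right)} \right)} - F = \left(-1 + \left(3 - 16\right)\right)^{2} - 4521930 = \left(-1 - 13\right)^{2} - 4521930 = \left(-14\right)^{2} - 4521930 = 196 - 4521930 = -4521734$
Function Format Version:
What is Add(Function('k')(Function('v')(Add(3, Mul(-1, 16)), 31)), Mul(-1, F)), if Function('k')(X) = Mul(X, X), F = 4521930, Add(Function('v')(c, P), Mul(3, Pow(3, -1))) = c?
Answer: -4521734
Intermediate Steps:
Function('v')(c, P) = Add(-1, c)
Function('k')(X) = Pow(X, 2)
Add(Function('k')(Function('v')(Add(3, Mul(-1, 16)), 31)), Mul(-1, F)) = Add(Pow(Add(-1, Add(3, Mul(-1, 16))), 2), Mul(-1, 4521930)) = Add(Pow(Add(-1, Add(3, -16)), 2), -4521930) = Add(Pow(Add(-1, -13), 2), -4521930) = Add(Pow(-14, 2), -4521930) = Add(196, -4521930) = -4521734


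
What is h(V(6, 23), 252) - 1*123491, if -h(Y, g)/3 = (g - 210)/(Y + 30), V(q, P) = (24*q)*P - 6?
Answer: -68661017/556 ≈ -1.2349e+5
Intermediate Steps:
V(q, P) = -6 + 24*P*q (V(q, P) = 24*P*q - 6 = -6 + 24*P*q)
h(Y, g) = -3*(-210 + g)/(30 + Y) (h(Y, g) = -3*(g - 210)/(Y + 30) = -3*(-210 + g)/(30 + Y))
h(V(6, 23), 252) - 1*123491 = 3*(210 - 1*252)/(30 + (-6 + 24*23*6)) - 1*123491 = 3*(210 - 252)/(30 + (-6 + 3312)) - 123491 = 3*(-42)/(30 + 3306) - 123491 = 3*(-42)/3336 - 123491 = 3*(1/3336)*(-42) - 123491 = -21/556 - 123491 = -68661017/556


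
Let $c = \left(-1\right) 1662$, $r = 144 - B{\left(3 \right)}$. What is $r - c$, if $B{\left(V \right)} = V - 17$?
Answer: $1820$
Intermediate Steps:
$B{\left(V \right)} = -17 + V$ ($B{\left(V \right)} = V - 17 = -17 + V$)
$r = 158$ ($r = 144 - \left(-17 + 3\right) = 144 - -14 = 144 + 14 = 158$)
$c = -1662$
$r - c = 158 - -1662 = 158 + 1662 = 1820$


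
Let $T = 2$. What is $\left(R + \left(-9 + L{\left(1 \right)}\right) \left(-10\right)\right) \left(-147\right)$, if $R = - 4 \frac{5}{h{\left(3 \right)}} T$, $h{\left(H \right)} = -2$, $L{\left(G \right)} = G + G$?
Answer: $-13230$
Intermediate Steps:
$L{\left(G \right)} = 2 G$
$R = 20$ ($R = - 4 \frac{5}{-2} \cdot 2 = - 4 \cdot 5 \left(- \frac{1}{2}\right) 2 = \left(-4\right) \left(- \frac{5}{2}\right) 2 = 10 \cdot 2 = 20$)
$\left(R + \left(-9 + L{\left(1 \right)}\right) \left(-10\right)\right) \left(-147\right) = \left(20 + \left(-9 + 2 \cdot 1\right) \left(-10\right)\right) \left(-147\right) = \left(20 + \left(-9 + 2\right) \left(-10\right)\right) \left(-147\right) = \left(20 - -70\right) \left(-147\right) = \left(20 + 70\right) \left(-147\right) = 90 \left(-147\right) = -13230$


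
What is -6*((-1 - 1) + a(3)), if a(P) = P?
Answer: -6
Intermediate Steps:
-6*((-1 - 1) + a(3)) = -6*((-1 - 1) + 3) = -6*(-2 + 3) = -6*1 = -6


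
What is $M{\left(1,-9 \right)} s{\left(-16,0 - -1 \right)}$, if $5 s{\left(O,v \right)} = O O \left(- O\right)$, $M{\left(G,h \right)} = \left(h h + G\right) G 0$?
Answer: $0$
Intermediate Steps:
$M{\left(G,h \right)} = 0$ ($M{\left(G,h \right)} = \left(h^{2} + G\right) G 0 = \left(G + h^{2}\right) G 0 = G \left(G + h^{2}\right) 0 = 0$)
$s{\left(O,v \right)} = - \frac{O^{3}}{5}$ ($s{\left(O,v \right)} = \frac{O O \left(- O\right)}{5} = \frac{O \left(- O^{2}\right)}{5} = \frac{\left(-1\right) O^{3}}{5} = - \frac{O^{3}}{5}$)
$M{\left(1,-9 \right)} s{\left(-16,0 - -1 \right)} = 0 \left(- \frac{\left(-16\right)^{3}}{5}\right) = 0 \left(\left(- \frac{1}{5}\right) \left(-4096\right)\right) = 0 \cdot \frac{4096}{5} = 0$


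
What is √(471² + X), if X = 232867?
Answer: 2*√113677 ≈ 674.32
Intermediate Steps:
√(471² + X) = √(471² + 232867) = √(221841 + 232867) = √454708 = 2*√113677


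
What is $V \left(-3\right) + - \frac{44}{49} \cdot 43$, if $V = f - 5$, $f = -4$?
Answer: $- \frac{569}{49} \approx -11.612$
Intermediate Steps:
$V = -9$ ($V = -4 - 5 = -9$)
$V \left(-3\right) + - \frac{44}{49} \cdot 43 = \left(-9\right) \left(-3\right) + - \frac{44}{49} \cdot 43 = 27 + \left(-44\right) \frac{1}{49} \cdot 43 = 27 - \frac{1892}{49} = - \frac{569}{49}$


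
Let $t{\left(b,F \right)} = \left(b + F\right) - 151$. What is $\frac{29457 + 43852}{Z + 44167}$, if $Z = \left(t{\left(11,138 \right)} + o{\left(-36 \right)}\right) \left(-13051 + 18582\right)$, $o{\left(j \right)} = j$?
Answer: $- \frac{73309}{166011} \approx -0.44159$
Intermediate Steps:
$t{\left(b,F \right)} = -151 + F + b$ ($t{\left(b,F \right)} = \left(F + b\right) - 151 = -151 + F + b$)
$Z = -210178$ ($Z = \left(\left(-151 + 138 + 11\right) - 36\right) \left(-13051 + 18582\right) = \left(-2 - 36\right) 5531 = \left(-38\right) 5531 = -210178$)
$\frac{29457 + 43852}{Z + 44167} = \frac{29457 + 43852}{-210178 + 44167} = \frac{73309}{-166011} = 73309 \left(- \frac{1}{166011}\right) = - \frac{73309}{166011}$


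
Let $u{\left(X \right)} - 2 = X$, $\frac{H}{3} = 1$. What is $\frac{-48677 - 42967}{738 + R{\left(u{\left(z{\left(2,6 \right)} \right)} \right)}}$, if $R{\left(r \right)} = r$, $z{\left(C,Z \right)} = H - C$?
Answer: $- \frac{30548}{247} \approx -123.68$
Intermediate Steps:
$H = 3$ ($H = 3 \cdot 1 = 3$)
$z{\left(C,Z \right)} = 3 - C$
$u{\left(X \right)} = 2 + X$
$\frac{-48677 - 42967}{738 + R{\left(u{\left(z{\left(2,6 \right)} \right)} \right)}} = \frac{-48677 - 42967}{738 + \left(2 + \left(3 - 2\right)\right)} = - \frac{91644}{738 + \left(2 + \left(3 - 2\right)\right)} = - \frac{91644}{738 + \left(2 + 1\right)} = - \frac{91644}{738 + 3} = - \frac{91644}{741} = \left(-91644\right) \frac{1}{741} = - \frac{30548}{247}$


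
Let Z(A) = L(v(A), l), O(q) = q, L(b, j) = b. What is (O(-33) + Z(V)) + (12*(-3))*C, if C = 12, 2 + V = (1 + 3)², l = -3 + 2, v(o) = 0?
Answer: -465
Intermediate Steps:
l = -1
V = 14 (V = -2 + (1 + 3)² = -2 + 4² = -2 + 16 = 14)
Z(A) = 0
(O(-33) + Z(V)) + (12*(-3))*C = (-33 + 0) + (12*(-3))*12 = -33 - 36*12 = -33 - 432 = -465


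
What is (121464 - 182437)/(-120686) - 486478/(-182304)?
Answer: 17456676425/5500385136 ≈ 3.1737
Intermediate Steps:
(121464 - 182437)/(-120686) - 486478/(-182304) = -60973*(-1/120686) - 486478*(-1/182304) = 60973/120686 + 243239/91152 = 17456676425/5500385136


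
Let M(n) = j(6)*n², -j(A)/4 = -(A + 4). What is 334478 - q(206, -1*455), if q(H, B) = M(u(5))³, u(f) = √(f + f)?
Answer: -63665522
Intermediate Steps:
j(A) = 16 + 4*A (j(A) = -(-4)*(A + 4) = -(-4)*(4 + A) = -4*(-4 - A) = 16 + 4*A)
u(f) = √2*√f (u(f) = √(2*f) = √2*√f)
M(n) = 40*n² (M(n) = (16 + 4*6)*n² = (16 + 24)*n² = 40*n²)
q(H, B) = 64000000 (q(H, B) = (40*(√2*√5)²)³ = (40*(√10)²)³ = (40*10)³ = 400³ = 64000000)
334478 - q(206, -1*455) = 334478 - 1*64000000 = 334478 - 64000000 = -63665522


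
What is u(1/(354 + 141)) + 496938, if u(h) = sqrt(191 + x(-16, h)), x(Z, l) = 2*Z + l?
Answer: 496938 + sqrt(4328830)/165 ≈ 4.9695e+5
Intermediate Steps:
x(Z, l) = l + 2*Z
u(h) = sqrt(159 + h) (u(h) = sqrt(191 + (h + 2*(-16))) = sqrt(191 + (h - 32)) = sqrt(191 + (-32 + h)) = sqrt(159 + h))
u(1/(354 + 141)) + 496938 = sqrt(159 + 1/(354 + 141)) + 496938 = sqrt(159 + 1/495) + 496938 = sqrt(78706/495) + 496938 = sqrt(4328830)/165 + 496938 = 496938 + sqrt(4328830)/165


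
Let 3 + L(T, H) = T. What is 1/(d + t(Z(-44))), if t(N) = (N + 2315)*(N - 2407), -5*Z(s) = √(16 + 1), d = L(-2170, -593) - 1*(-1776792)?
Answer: -2373490825/9013533910577489 - 11500*√17/9013533910577489 ≈ -2.6333e-7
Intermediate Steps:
L(T, H) = -3 + T
d = 1774619 (d = (-3 - 2170) - 1*(-1776792) = -2173 + 1776792 = 1774619)
Z(s) = -√17/5 (Z(s) = -√(16 + 1)/5 = -√17/5)
t(N) = (-2407 + N)*(2315 + N) (t(N) = (2315 + N)*(-2407 + N) = (-2407 + N)*(2315 + N))
1/(d + t(Z(-44))) = 1/(1774619 + (-5572205 + (-√17/5)² - (-92)*√17/5)) = 1/(1774619 + (-5572205 + 17/25 + 92*√17/5)) = 1/(1774619 + (-139305108/25 + 92*√17/5)) = 1/(-94939633/25 + 92*√17/5)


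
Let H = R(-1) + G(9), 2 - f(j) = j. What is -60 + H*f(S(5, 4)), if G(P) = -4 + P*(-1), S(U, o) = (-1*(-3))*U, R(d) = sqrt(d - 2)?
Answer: 109 - 13*I*sqrt(3) ≈ 109.0 - 22.517*I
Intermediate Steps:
R(d) = sqrt(-2 + d)
S(U, o) = 3*U
f(j) = 2 - j
G(P) = -4 - P
H = -13 + I*sqrt(3) (H = sqrt(-2 - 1) + (-4 - 1*9) = sqrt(-3) + (-4 - 9) = I*sqrt(3) - 13 = -13 + I*sqrt(3) ≈ -13.0 + 1.732*I)
-60 + H*f(S(5, 4)) = -60 + (-13 + I*sqrt(3))*(2 - 3*5) = -60 + (-13 + I*sqrt(3))*(2 - 1*15) = -60 + (-13 + I*sqrt(3))*(2 - 15) = -60 + (-13 + I*sqrt(3))*(-13) = -60 + (169 - 13*I*sqrt(3)) = 109 - 13*I*sqrt(3)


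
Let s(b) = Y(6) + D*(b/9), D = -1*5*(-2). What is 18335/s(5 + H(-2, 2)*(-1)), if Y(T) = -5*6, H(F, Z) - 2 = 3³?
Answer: -11001/34 ≈ -323.56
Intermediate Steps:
H(F, Z) = 29 (H(F, Z) = 2 + 3³ = 2 + 27 = 29)
Y(T) = -30
D = 10 (D = -5*(-2) = 10)
s(b) = -30 + 10*b/9 (s(b) = -30 + 10*(b/9) = -30 + 10*b/9)
18335/s(5 + H(-2, 2)*(-1)) = 18335/(-30 + 10*(5 + 29*(-1))/9) = 18335/(-30 + 10*(5 - 29)/9) = 18335/(-30 + (10/9)*(-24)) = 18335/(-30 - 80/3) = 18335/(-170/3) = 18335*(-3/170) = -11001/34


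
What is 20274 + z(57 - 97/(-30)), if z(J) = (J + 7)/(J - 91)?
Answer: 18710885/923 ≈ 20272.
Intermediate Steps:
z(J) = (7 + J)/(-91 + J)
20274 + z(57 - 97/(-30)) = 20274 + (7 + (57 - 97/(-30)))/(-91 + (57 - 97/(-30))) = 20274 + (7 + (57 - 97*(-1)/30))/(-91 + (57 - 97*(-1)/30)) = 20274 + (7 + (57 - 1*(-97/30)))/(-91 + (57 - 1*(-97/30))) = 20274 + (7 + (57 + 97/30))/(-91 + (57 + 97/30)) = 20274 + (7 + 1807/30)/(-91 + 1807/30) = 20274 + (2017/30)/(-923/30) = 20274 - 30/923*2017/30 = 20274 - 2017/923 = 18710885/923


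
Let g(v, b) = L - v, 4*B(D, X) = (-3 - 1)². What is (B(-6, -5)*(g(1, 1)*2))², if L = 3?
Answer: 256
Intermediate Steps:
B(D, X) = 4 (B(D, X) = (-3 - 1)²/4 = (¼)*(-4)² = (¼)*16 = 4)
g(v, b) = 3 - v
(B(-6, -5)*(g(1, 1)*2))² = (4*((3 - 1*1)*2))² = (4*((3 - 1)*2))² = (4*(2*2))² = (4*4)² = 16² = 256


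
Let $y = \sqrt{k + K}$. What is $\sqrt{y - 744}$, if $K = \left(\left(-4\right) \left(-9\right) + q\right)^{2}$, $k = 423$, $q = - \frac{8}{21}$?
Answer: $\frac{\sqrt{-328104 + 21 \sqrt{746047}}}{21} \approx 26.512 i$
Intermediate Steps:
$q = - \frac{8}{21}$ ($q = \left(-8\right) \frac{1}{21} = - \frac{8}{21} \approx -0.38095$)
$K = \frac{559504}{441}$ ($K = \left(\left(-4\right) \left(-9\right) - \frac{8}{21}\right)^{2} = \left(36 - \frac{8}{21}\right)^{2} = \left(\frac{748}{21}\right)^{2} = \frac{559504}{441} \approx 1268.7$)
$y = \frac{\sqrt{746047}}{21}$ ($y = \sqrt{423 + \frac{559504}{441}} = \sqrt{\frac{746047}{441}} = \frac{\sqrt{746047}}{21} \approx 41.13$)
$\sqrt{y - 744} = \sqrt{\frac{\sqrt{746047}}{21} - 744} = \sqrt{-744 + \frac{\sqrt{746047}}{21}}$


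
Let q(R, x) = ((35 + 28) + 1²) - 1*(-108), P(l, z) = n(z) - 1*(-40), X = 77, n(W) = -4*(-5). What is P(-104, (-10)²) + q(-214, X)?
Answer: 232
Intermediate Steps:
n(W) = 20
P(l, z) = 60 (P(l, z) = 20 - 1*(-40) = 20 + 40 = 60)
q(R, x) = 172 (q(R, x) = (63 + 1) + 108 = 64 + 108 = 172)
P(-104, (-10)²) + q(-214, X) = 60 + 172 = 232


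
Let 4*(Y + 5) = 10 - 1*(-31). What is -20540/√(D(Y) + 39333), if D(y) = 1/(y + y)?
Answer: -4108*√3255/2263 ≈ -103.57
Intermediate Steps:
Y = 21/4 (Y = -5 + (10 - 1*(-31))/4 = -5 + (10 + 31)/4 = -5 + (¼)*41 = -5 + 41/4 = 21/4 ≈ 5.2500)
D(y) = 1/(2*y)
-20540/√(D(Y) + 39333) = -20540/√(1/(2*(21/4)) + 39333) = -20540/√((½)*(4/21) + 39333) = -20540/√(2/21 + 39333) = -20540*√3255/11315 = -4108*√3255/2263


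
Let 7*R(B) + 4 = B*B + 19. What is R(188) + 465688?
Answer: 3295175/7 ≈ 4.7074e+5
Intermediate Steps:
R(B) = 15/7 + B**2/7 (R(B) = -4/7 + (B*B + 19)/7 = -4/7 + (B**2 + 19)/7 = -4/7 + (19 + B**2)/7 = -4/7 + (19/7 + B**2/7) = 15/7 + B**2/7)
R(188) + 465688 = (15/7 + (1/7)*188**2) + 465688 = (15/7 + (1/7)*35344) + 465688 = (15/7 + 35344/7) + 465688 = 35359/7 + 465688 = 3295175/7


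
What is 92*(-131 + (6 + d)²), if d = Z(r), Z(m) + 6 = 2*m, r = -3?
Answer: -8740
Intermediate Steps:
Z(m) = -6 + 2*m
d = -12 (d = -6 + 2*(-3) = -6 - 6 = -12)
92*(-131 + (6 + d)²) = 92*(-131 + (6 - 12)²) = 92*(-131 + (-6)²) = 92*(-131 + 36) = 92*(-95) = -8740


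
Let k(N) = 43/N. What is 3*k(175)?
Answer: 129/175 ≈ 0.73714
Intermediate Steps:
3*k(175) = 3*(43/175) = 129/175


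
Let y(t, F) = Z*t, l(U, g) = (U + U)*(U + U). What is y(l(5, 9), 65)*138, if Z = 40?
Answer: 552000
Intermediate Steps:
l(U, g) = 4*U**2 (l(U, g) = (2*U)*(2*U) = 4*U**2)
y(t, F) = 40*t
y(l(5, 9), 65)*138 = (40*(4*5**2))*138 = (40*(4*25))*138 = (40*100)*138 = 4000*138 = 552000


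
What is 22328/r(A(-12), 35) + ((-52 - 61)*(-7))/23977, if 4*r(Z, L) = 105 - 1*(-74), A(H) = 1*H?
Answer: 2141575413/4291883 ≈ 498.98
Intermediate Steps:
A(H) = H
r(Z, L) = 179/4 (r(Z, L) = (105 - 1*(-74))/4 = (105 + 74)/4 = (1/4)*179 = 179/4)
22328/r(A(-12), 35) + ((-52 - 61)*(-7))/23977 = 22328/(179/4) + ((-52 - 61)*(-7))/23977 = 22328*(4/179) - 113*(-7)*(1/23977) = 89312/179 + 791*(1/23977) = 89312/179 + 791/23977 = 2141575413/4291883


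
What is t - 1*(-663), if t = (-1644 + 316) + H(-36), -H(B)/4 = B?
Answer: -521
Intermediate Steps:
H(B) = -4*B
t = -1184 (t = (-1644 + 316) - 4*(-36) = -1328 + 144 = -1184)
t - 1*(-663) = -1184 - 1*(-663) = -1184 + 663 = -521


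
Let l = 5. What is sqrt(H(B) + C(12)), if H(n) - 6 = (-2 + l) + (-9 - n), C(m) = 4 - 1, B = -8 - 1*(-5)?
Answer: sqrt(6) ≈ 2.4495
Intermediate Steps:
B = -3 (B = -8 + 5 = -3)
C(m) = 3
H(n) = -n (H(n) = 6 + ((-2 + 5) + (-9 - n)) = 6 + (3 + (-9 - n)) = 6 + (-6 - n) = -n)
sqrt(H(B) + C(12)) = sqrt(-1*(-3) + 3) = sqrt(3 + 3) = sqrt(6)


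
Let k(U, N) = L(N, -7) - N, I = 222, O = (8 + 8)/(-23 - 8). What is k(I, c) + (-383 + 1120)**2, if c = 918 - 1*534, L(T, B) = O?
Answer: 16826319/31 ≈ 5.4278e+5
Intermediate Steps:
O = -16/31 (O = 16/(-31) = 16*(-1/31) = -16/31 ≈ -0.51613)
L(T, B) = -16/31
c = 384 (c = 918 - 534 = 384)
k(U, N) = -16/31 - N
k(I, c) + (-383 + 1120)**2 = (-16/31 - 1*384) + (-383 + 1120)**2 = (-16/31 - 384) + 737**2 = -11920/31 + 543169 = 16826319/31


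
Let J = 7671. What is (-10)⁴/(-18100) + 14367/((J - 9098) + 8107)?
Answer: 1932427/1209080 ≈ 1.5983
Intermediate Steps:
(-10)⁴/(-18100) + 14367/((J - 9098) + 8107) = (-10)⁴/(-18100) + 14367/((7671 - 9098) + 8107) = 10000*(-1/18100) + 14367/(-1427 + 8107) = -100/181 + 14367/6680 = 1932427/1209080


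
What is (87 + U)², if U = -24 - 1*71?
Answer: 64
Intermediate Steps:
U = -95 (U = -24 - 71 = -95)
(87 + U)² = (87 - 95)² = (-8)² = 64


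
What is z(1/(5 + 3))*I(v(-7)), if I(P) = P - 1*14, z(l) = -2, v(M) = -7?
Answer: 42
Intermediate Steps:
I(P) = -14 + P (I(P) = P - 14 = -14 + P)
z(1/(5 + 3))*I(v(-7)) = -2*(-14 - 7) = -2*(-21) = 42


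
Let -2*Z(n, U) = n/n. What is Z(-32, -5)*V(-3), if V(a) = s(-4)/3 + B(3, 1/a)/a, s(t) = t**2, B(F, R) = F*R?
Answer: -17/6 ≈ -2.8333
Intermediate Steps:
Z(n, U) = -1/2 (Z(n, U) = -n/(2*n) = -1/2*1 = -1/2)
V(a) = 16/3 + 3/a**2 (V(a) = (-4)**2/3 + (3/a)/a = 16*(1/3) + 3/a**2 = 16/3 + 3/a**2)
Z(-32, -5)*V(-3) = -(16/3 + 3/(-3)**2)/2 = -(16/3 + 3*(1/9))/2 = -(16/3 + 1/3)/2 = -1/2*17/3 = -17/6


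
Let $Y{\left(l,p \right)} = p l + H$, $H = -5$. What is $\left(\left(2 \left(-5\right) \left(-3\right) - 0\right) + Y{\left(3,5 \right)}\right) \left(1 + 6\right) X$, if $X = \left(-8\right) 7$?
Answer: $-15680$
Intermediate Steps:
$Y{\left(l,p \right)} = -5 + l p$ ($Y{\left(l,p \right)} = p l - 5 = l p - 5 = -5 + l p$)
$X = -56$
$\left(\left(2 \left(-5\right) \left(-3\right) - 0\right) + Y{\left(3,5 \right)}\right) \left(1 + 6\right) X = \left(\left(2 \left(-5\right) \left(-3\right) - 0\right) + \left(-5 + 3 \cdot 5\right)\right) \left(1 + 6\right) \left(-56\right) = \left(\left(\left(-10\right) \left(-3\right) + 0\right) + \left(-5 + 15\right)\right) 7 \left(-56\right) = \left(\left(30 + 0\right) + 10\right) 7 \left(-56\right) = \left(30 + 10\right) 7 \left(-56\right) = 40 \cdot 7 \left(-56\right) = 280 \left(-56\right) = -15680$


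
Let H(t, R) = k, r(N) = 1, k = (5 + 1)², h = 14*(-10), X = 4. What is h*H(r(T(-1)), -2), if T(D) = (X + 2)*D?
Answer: -5040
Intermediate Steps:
h = -140
T(D) = 6*D (T(D) = (4 + 2)*D = 6*D)
k = 36 (k = 6² = 36)
H(t, R) = 36
h*H(r(T(-1)), -2) = -140*36 = -5040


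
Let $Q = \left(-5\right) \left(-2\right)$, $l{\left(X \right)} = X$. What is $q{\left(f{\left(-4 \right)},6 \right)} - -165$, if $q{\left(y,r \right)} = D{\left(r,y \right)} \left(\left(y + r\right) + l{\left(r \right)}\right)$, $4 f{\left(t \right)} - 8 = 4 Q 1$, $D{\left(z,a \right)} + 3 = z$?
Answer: $237$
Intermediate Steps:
$D{\left(z,a \right)} = -3 + z$
$Q = 10$
$f{\left(t \right)} = 12$ ($f{\left(t \right)} = 2 + \frac{4 \cdot 10 \cdot 1}{4} = 2 + \frac{40 \cdot 1}{4} = 2 + \frac{1}{4} \cdot 40 = 2 + 10 = 12$)
$q{\left(y,r \right)} = \left(-3 + r\right) \left(y + 2 r\right)$ ($q{\left(y,r \right)} = \left(-3 + r\right) \left(\left(y + r\right) + r\right) = \left(-3 + r\right) \left(\left(r + y\right) + r\right) = \left(-3 + r\right) \left(y + 2 r\right)$)
$q{\left(f{\left(-4 \right)},6 \right)} - -165 = \left(-3 + 6\right) \left(12 + 2 \cdot 6\right) - -165 = 3 \left(12 + 12\right) + 165 = 3 \cdot 24 + 165 = 72 + 165 = 237$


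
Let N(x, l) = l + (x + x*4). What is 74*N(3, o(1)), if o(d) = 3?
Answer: 1332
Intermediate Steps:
N(x, l) = l + 5*x (N(x, l) = l + (x + 4*x) = l + 5*x)
74*N(3, o(1)) = 74*(3 + 5*3) = 74*(3 + 15) = 74*18 = 1332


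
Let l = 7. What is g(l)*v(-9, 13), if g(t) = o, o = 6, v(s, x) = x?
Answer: 78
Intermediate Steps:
g(t) = 6
g(l)*v(-9, 13) = 6*13 = 78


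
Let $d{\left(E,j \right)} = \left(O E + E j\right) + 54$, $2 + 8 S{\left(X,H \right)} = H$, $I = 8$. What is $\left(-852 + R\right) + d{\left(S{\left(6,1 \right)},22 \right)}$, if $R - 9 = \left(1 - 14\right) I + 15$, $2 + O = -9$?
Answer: $- \frac{7035}{8} \approx -879.38$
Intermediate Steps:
$S{\left(X,H \right)} = - \frac{1}{4} + \frac{H}{8}$
$O = -11$ ($O = -2 - 9 = -11$)
$d{\left(E,j \right)} = 54 - 11 E + E j$ ($d{\left(E,j \right)} = \left(- 11 E + E j\right) + 54 = 54 - 11 E + E j$)
$R = -80$ ($R = 9 + \left(\left(1 - 14\right) 8 + 15\right) = 9 + \left(\left(-13\right) 8 + 15\right) = 9 + \left(-104 + 15\right) = 9 - 89 = -80$)
$\left(-852 + R\right) + d{\left(S{\left(6,1 \right)},22 \right)} = \left(-852 - 80\right) + \left(54 - 11 \left(- \frac{1}{4} + \frac{1}{8} \cdot 1\right) + \left(- \frac{1}{4} + \frac{1}{8} \cdot 1\right) 22\right) = -932 + \left(54 - 11 \left(- \frac{1}{4} + \frac{1}{8}\right) + \left(- \frac{1}{4} + \frac{1}{8}\right) 22\right) = -932 - - \frac{421}{8} = -932 + \left(54 + \frac{11}{8} - \frac{11}{4}\right) = -932 + \frac{421}{8} = - \frac{7035}{8}$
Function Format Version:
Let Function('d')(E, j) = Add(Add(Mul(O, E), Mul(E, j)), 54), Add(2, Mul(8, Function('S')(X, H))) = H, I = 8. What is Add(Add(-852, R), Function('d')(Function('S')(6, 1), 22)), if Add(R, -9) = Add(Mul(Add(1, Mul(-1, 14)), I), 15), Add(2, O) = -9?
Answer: Rational(-7035, 8) ≈ -879.38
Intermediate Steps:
Function('S')(X, H) = Add(Rational(-1, 4), Mul(Rational(1, 8), H))
O = -11 (O = Add(-2, -9) = -11)
Function('d')(E, j) = Add(54, Mul(-11, E), Mul(E, j)) (Function('d')(E, j) = Add(Add(Mul(-11, E), Mul(E, j)), 54) = Add(54, Mul(-11, E), Mul(E, j)))
R = -80 (R = Add(9, Add(Mul(Add(1, Mul(-1, 14)), 8), 15)) = Add(9, Add(Mul(Add(1, -14), 8), 15)) = Add(9, Add(Mul(-13, 8), 15)) = Add(9, Add(-104, 15)) = Add(9, -89) = -80)
Add(Add(-852, R), Function('d')(Function('S')(6, 1), 22)) = Add(Add(-852, -80), Add(54, Mul(-11, Add(Rational(-1, 4), Mul(Rational(1, 8), 1))), Mul(Add(Rational(-1, 4), Mul(Rational(1, 8), 1)), 22))) = Add(-932, Add(54, Mul(-11, Add(Rational(-1, 4), Rational(1, 8))), Mul(Add(Rational(-1, 4), Rational(1, 8)), 22))) = Add(-932, Add(54, Mul(-11, Rational(-1, 8)), Mul(Rational(-1, 8), 22))) = Add(-932, Add(54, Rational(11, 8), Rational(-11, 4))) = Add(-932, Rational(421, 8)) = Rational(-7035, 8)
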